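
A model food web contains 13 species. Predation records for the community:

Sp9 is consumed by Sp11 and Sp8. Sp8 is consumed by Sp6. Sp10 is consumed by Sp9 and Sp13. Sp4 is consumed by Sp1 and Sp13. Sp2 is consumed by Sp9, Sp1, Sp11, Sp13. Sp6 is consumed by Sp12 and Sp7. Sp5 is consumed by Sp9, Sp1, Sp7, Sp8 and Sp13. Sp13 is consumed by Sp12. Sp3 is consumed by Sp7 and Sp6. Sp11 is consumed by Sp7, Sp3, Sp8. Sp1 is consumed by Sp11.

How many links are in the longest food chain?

5 links

One longest chain: Sp2 → Sp9 → Sp11 → Sp8 → Sp6 → Sp12.
It has 6 species and 5 links.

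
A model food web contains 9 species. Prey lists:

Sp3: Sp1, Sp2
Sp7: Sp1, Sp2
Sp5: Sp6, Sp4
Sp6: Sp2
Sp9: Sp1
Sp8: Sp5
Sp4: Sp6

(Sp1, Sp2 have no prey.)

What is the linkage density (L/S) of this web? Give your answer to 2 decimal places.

There are L = 10 links among S = 9 species.
L/S = 10/9 = 1.1111 ≈ 1.11.

L/S = 1.11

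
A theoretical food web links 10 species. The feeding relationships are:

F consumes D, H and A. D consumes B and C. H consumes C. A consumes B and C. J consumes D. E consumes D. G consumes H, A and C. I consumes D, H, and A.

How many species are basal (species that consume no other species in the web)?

2

Basal species (no prey listed): C, B.
Count: 2.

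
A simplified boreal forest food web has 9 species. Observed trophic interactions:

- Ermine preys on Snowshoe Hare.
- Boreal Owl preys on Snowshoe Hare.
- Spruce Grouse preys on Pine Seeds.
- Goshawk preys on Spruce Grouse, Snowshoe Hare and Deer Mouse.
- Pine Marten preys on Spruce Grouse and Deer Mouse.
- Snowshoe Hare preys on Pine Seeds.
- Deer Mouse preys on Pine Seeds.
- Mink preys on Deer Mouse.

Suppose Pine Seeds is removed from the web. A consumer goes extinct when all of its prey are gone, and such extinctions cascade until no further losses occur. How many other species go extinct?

8

Remove Pine Seeds.
Round 1: Deer Mouse (all prey gone), Spruce Grouse (all prey gone), Snowshoe Hare (all prey gone) → extinct.
Round 2: Boreal Owl (all prey gone), Ermine (all prey gone), Mink (all prey gone), Pine Marten (all prey gone), Goshawk (all prey gone) → extinct.
No further losses. Total secondary extinctions: 8.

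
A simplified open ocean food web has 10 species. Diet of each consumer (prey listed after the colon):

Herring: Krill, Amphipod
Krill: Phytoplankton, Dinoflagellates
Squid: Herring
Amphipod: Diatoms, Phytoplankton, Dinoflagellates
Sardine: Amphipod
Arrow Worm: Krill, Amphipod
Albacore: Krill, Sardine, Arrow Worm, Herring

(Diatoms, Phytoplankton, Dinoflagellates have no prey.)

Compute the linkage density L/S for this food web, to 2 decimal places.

L/S = 1.50

There are L = 15 links among S = 10 species.
L/S = 15/10 = 1.5000 ≈ 1.50.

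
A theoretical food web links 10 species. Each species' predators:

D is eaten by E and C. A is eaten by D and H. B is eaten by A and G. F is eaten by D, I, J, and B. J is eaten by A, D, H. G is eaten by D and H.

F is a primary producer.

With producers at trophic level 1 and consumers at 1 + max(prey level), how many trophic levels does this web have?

5

Producers (level 1): F.
F → B → G → D → E gives E level 5.
No species has a prey at level 5, so no species reaches level 6.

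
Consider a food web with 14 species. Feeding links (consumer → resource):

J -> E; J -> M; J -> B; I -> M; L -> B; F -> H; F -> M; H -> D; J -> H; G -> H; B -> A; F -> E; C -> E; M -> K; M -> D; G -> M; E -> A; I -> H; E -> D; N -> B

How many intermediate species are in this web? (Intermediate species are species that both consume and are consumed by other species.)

4

Intermediate species (has both prey and predators): M, B, H, E.
Count: 4.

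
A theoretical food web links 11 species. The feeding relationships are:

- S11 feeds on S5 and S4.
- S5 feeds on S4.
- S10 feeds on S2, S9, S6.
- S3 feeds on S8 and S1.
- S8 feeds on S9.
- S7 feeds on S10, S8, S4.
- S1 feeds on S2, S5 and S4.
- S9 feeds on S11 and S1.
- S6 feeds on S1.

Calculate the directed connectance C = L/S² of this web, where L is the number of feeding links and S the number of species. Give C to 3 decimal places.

The web has S = 11 species and L = 18 feeding links.
C = L / S² = 18 / 121 = 0.1488 ≈ 0.149.

C = 0.149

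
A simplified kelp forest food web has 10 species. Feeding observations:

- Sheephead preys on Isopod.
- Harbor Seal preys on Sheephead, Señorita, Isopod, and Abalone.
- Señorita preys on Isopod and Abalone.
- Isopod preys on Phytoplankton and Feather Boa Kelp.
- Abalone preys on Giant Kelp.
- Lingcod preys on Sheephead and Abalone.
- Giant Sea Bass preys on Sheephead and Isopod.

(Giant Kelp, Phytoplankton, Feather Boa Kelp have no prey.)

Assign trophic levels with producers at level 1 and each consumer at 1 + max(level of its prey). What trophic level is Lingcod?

Phytoplankton is a producer → level 1.
Isopod eats Phytoplankton (level 1); other prey at levels: Feather Boa Kelp 1 → level 2.
Sheephead eats Isopod → level 3.
Lingcod eats Sheephead (level 3); other prey at levels: Abalone 2 → level 4.

Trophic level 4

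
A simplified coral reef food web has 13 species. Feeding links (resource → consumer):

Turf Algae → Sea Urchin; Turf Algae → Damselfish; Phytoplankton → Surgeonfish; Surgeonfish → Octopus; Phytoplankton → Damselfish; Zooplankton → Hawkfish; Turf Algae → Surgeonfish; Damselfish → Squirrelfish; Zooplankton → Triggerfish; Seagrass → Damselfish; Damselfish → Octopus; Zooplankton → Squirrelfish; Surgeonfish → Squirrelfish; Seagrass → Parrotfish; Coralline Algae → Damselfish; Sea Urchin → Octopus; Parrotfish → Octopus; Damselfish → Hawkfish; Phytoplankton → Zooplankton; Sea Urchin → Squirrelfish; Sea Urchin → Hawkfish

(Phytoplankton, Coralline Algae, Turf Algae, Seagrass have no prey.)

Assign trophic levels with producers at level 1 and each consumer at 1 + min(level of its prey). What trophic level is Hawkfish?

Phytoplankton is a producer → level 1.
Damselfish eats Phytoplankton → level 2.
Hawkfish eats Damselfish → level 3.
No prey of Hawkfish is below level 2, so 3 is the minimum.

Trophic level 3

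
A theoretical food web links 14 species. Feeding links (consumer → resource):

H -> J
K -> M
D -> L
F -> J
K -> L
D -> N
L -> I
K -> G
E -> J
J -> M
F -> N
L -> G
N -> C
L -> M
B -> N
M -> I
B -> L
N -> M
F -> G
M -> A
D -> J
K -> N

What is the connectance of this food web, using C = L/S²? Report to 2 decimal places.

The web has S = 14 species and L = 22 feeding links.
C = L / S² = 22 / 196 = 0.1122 ≈ 0.11.

C = 0.11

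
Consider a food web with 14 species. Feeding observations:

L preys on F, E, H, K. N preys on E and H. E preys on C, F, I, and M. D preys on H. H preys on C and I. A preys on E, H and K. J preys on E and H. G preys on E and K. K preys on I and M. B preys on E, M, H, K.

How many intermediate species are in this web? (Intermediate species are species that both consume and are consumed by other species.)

3

Intermediate species (has both prey and predators): H, E, K.
Count: 3.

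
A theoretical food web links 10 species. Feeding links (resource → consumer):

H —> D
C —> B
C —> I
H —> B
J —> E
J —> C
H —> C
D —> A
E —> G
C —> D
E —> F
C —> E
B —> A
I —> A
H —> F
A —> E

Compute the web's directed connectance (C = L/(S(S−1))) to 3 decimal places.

The web has S = 10 species and L = 16 feeding links.
C = L / (S(S−1)) = 16 / 90 = 0.1778 ≈ 0.178.

C = 0.178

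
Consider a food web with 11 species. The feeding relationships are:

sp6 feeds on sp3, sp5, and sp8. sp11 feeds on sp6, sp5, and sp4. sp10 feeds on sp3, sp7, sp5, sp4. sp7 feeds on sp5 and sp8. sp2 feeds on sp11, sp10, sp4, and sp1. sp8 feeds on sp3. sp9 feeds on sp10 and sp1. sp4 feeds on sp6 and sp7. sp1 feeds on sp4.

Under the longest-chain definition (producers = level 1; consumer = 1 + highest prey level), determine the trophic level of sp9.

Trophic level 6

sp3 is a producer → level 1.
sp8 eats sp3 → level 2.
sp6 eats sp8 (level 2); other prey at levels: sp3 1, sp5 1 → level 3.
sp4 eats sp6 (level 3); other prey at levels: sp7 3 → level 4.
sp10 eats sp4 (level 4); other prey at levels: sp3 1, sp5 1, sp7 3 → level 5.
sp9 eats sp10 (level 5); other prey at levels: sp1 5 → level 6.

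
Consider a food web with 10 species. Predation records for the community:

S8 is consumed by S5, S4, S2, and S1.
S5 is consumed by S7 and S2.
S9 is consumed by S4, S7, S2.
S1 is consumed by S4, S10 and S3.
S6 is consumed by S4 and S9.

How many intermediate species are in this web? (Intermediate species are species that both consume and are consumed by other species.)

3

Intermediate species (has both prey and predators): S1, S5, S9.
Count: 3.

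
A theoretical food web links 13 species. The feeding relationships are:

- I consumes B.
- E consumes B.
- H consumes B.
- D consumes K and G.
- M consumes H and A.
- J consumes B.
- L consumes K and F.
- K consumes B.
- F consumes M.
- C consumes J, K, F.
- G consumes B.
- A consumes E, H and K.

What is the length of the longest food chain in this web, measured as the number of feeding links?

One longest chain: B → H → A → M → F → C.
It has 6 species and 5 links.

5 links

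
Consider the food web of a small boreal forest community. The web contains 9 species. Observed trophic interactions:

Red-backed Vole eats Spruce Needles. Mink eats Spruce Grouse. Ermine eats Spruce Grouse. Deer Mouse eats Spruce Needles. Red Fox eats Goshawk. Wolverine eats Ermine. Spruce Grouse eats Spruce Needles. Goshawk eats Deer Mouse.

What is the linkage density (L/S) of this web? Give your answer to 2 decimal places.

L/S = 0.89

There are L = 8 links among S = 9 species.
L/S = 8/9 = 0.8889 ≈ 0.89.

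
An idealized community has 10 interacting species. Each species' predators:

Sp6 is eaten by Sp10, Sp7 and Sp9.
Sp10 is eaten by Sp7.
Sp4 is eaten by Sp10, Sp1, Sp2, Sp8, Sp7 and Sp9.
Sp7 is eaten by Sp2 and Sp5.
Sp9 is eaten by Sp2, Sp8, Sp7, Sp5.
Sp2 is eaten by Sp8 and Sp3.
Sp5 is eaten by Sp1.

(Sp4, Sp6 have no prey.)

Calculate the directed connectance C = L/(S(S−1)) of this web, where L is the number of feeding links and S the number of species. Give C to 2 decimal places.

C = 0.21

The web has S = 10 species and L = 19 feeding links.
C = L / (S(S−1)) = 19 / 90 = 0.2111 ≈ 0.21.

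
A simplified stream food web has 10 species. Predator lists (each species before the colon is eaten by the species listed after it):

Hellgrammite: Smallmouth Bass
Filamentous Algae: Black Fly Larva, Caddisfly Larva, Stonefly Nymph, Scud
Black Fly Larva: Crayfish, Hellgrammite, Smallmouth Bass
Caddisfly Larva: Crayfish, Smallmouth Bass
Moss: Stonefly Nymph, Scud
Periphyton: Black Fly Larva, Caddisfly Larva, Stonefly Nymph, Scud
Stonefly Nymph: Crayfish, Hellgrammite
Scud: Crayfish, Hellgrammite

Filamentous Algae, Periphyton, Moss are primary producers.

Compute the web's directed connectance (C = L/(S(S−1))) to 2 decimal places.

The web has S = 10 species and L = 20 feeding links.
C = L / (S(S−1)) = 20 / 90 = 0.2222 ≈ 0.22.

C = 0.22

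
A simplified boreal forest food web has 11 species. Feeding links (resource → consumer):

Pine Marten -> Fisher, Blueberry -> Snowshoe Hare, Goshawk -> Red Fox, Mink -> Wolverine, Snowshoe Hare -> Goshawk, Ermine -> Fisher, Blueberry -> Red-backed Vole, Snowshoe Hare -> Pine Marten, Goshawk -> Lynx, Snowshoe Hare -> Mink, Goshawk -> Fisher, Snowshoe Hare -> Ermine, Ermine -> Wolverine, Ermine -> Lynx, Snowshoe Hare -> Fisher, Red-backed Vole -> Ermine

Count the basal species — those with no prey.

1

Basal species (no prey listed): Blueberry.
Count: 1.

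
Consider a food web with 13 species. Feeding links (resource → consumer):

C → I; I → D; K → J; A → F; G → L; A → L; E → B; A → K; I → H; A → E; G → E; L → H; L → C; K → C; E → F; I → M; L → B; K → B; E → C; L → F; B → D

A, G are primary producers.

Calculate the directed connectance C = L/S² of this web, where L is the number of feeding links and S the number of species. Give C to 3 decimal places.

The web has S = 13 species and L = 21 feeding links.
C = L / S² = 21 / 169 = 0.1243 ≈ 0.124.

C = 0.124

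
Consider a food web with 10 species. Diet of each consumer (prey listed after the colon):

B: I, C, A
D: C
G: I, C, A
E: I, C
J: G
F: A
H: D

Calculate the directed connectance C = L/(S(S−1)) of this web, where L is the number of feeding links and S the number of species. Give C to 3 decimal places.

C = 0.133

The web has S = 10 species and L = 12 feeding links.
C = L / (S(S−1)) = 12 / 90 = 0.1333 ≈ 0.133.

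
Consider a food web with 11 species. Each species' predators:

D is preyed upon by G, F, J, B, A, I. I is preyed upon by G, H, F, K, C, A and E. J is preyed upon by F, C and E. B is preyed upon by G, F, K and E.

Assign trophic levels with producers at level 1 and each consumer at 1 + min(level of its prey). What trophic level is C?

D is a producer → level 1.
I eats D → level 2.
C eats I → level 3.
No prey of C is below level 2, so 3 is the minimum.

Trophic level 3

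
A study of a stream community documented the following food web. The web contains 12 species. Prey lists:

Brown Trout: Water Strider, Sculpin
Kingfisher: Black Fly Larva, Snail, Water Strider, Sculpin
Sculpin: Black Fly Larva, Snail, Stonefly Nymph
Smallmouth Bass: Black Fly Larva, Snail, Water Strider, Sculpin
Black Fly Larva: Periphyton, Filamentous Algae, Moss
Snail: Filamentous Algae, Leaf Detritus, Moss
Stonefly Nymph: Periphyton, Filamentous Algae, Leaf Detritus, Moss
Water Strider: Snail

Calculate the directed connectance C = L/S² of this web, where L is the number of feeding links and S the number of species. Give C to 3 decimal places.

The web has S = 12 species and L = 24 feeding links.
C = L / S² = 24 / 144 = 0.1667 ≈ 0.167.

C = 0.167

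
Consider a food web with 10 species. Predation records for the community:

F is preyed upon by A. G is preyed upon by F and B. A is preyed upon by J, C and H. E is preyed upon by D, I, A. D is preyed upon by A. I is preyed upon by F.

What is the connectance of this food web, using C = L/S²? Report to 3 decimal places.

The web has S = 10 species and L = 11 feeding links.
C = L / S² = 11 / 100 = 0.1100 ≈ 0.110.

C = 0.110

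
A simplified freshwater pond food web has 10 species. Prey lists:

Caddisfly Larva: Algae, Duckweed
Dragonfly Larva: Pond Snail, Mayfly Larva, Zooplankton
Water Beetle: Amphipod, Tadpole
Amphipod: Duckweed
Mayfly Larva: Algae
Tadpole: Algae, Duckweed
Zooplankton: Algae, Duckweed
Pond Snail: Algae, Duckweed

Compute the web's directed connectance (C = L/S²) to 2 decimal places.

C = 0.15

The web has S = 10 species and L = 15 feeding links.
C = L / S² = 15 / 100 = 0.1500 ≈ 0.15.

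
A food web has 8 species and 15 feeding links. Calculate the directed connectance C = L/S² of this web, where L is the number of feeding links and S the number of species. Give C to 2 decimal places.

C = 0.23

The web has S = 8 species and L = 15 feeding links.
C = L / S² = 15 / 64 = 0.2344 ≈ 0.23.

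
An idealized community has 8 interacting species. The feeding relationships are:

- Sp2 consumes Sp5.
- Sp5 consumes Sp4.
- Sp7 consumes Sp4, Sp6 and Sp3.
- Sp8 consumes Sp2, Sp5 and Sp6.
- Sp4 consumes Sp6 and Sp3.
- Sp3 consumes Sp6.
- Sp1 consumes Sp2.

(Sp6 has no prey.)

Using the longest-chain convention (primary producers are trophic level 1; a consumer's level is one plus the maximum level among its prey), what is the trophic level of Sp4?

Trophic level 3

Sp6 is a producer → level 1.
Sp3 eats Sp6 → level 2.
Sp4 eats Sp3 (level 2); other prey at levels: Sp6 1 → level 3.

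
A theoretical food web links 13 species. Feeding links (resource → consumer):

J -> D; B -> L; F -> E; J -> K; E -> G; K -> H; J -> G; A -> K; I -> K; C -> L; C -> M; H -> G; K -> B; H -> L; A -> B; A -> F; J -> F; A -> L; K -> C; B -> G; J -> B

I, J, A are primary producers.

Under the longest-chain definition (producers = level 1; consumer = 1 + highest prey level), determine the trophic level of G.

I is a producer → level 1.
K eats I (level 1); other prey at levels: J 1, A 1 → level 2.
B eats K (level 2); other prey at levels: J 1, A 1 → level 3.
G eats B (level 3); other prey at levels: J 1, E 3, H 3 → level 4.

Trophic level 4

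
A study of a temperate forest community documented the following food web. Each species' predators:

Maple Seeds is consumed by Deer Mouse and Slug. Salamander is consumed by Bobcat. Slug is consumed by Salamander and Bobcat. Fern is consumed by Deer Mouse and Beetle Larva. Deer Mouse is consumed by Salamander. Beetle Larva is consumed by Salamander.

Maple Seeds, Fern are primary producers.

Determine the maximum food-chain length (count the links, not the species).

3 links

One longest chain: Maple Seeds → Slug → Salamander → Bobcat.
It has 4 species and 3 links.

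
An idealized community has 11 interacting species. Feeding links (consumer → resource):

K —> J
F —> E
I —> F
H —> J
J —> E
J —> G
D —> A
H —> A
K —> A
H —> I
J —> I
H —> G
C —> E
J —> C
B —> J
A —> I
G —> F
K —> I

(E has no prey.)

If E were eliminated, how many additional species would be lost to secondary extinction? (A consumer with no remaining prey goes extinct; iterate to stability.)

Remove E.
Round 1: C (all prey gone), F (all prey gone) → extinct.
Round 2: G (all prey gone), I (all prey gone) → extinct.
Round 3: J (all prey gone), A (all prey gone) → extinct.
Round 4: D (all prey gone), K (all prey gone), H (all prey gone), B (all prey gone) → extinct.
No further losses. Total secondary extinctions: 10.

10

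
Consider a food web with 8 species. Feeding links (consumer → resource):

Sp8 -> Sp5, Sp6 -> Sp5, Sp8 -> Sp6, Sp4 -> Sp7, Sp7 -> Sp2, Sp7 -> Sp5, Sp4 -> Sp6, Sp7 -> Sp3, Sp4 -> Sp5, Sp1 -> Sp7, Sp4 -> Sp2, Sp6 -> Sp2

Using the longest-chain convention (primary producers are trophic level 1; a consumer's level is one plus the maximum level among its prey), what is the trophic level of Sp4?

Trophic level 3

Sp3 is a producer → level 1.
Sp7 eats Sp3 (level 1); other prey at levels: Sp2 1, Sp5 1 → level 2.
Sp4 eats Sp7 (level 2); other prey at levels: Sp2 1, Sp5 1, Sp6 2 → level 3.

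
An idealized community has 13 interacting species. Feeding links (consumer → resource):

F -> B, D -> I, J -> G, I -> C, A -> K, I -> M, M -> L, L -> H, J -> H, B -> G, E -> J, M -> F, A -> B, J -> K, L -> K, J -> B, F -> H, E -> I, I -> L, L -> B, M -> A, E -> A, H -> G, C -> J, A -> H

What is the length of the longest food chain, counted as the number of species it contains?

6 species

One longest chain: G → H → A → M → I → E.
It has 6 species and 5 links.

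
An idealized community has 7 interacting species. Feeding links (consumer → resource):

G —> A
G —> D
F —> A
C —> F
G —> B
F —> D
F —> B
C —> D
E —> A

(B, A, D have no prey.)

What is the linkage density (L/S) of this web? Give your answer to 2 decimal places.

There are L = 9 links among S = 7 species.
L/S = 9/7 = 1.2857 ≈ 1.29.

L/S = 1.29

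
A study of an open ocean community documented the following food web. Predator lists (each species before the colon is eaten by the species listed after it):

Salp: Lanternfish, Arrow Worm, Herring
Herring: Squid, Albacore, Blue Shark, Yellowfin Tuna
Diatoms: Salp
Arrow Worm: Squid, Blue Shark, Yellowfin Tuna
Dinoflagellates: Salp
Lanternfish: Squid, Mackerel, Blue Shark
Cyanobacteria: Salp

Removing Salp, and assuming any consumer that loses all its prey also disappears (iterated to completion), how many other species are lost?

8

Remove Salp.
Round 1: Lanternfish (all prey gone), Arrow Worm (all prey gone), Herring (all prey gone) → extinct.
Round 2: Squid (all prey gone), Mackerel (all prey gone), Albacore (all prey gone), Blue Shark (all prey gone), Yellowfin Tuna (all prey gone) → extinct.
No further losses. Total secondary extinctions: 8.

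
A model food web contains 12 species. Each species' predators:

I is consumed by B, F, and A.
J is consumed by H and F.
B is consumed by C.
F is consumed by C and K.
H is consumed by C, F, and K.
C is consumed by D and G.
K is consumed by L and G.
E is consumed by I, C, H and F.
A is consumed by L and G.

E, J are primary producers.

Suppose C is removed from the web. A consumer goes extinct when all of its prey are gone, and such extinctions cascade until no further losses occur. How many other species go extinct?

1

Remove C.
Round 1: D (all prey gone) → extinct.
No further losses. Total secondary extinctions: 1.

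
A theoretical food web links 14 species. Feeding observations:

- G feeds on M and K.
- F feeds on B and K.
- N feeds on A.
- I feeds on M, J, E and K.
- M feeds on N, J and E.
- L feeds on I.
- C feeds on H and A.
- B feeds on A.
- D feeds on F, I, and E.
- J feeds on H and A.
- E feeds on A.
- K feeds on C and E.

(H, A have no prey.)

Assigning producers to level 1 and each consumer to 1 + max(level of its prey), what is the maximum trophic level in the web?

Producers (level 1): H, A.
H → C → K → F → D gives D level 5.
No species has a prey at level 5, so no species reaches level 6.

5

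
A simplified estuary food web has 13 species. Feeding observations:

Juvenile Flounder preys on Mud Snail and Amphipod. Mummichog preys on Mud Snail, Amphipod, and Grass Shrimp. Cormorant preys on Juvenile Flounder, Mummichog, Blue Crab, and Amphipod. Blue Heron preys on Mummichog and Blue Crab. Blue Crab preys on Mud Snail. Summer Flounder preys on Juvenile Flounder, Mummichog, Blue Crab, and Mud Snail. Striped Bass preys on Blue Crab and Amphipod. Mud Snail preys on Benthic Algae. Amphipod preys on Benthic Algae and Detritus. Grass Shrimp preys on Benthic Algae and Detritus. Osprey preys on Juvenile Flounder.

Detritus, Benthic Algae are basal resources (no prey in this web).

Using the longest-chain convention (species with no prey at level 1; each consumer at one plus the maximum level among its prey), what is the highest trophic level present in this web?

4

Basal resources (level 1): Detritus, Benthic Algae.
Benthic Algae → Mud Snail → Mummichog → Cormorant gives Cormorant level 4.
No species has a prey at level 4, so no species reaches level 5.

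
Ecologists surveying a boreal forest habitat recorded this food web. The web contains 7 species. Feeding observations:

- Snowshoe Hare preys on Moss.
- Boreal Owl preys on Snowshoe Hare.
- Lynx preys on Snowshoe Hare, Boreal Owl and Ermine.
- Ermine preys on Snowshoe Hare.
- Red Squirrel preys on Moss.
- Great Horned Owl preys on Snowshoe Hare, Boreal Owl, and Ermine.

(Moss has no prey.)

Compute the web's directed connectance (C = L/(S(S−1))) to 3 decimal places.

The web has S = 7 species and L = 10 feeding links.
C = L / (S(S−1)) = 10 / 42 = 0.2381 ≈ 0.238.

C = 0.238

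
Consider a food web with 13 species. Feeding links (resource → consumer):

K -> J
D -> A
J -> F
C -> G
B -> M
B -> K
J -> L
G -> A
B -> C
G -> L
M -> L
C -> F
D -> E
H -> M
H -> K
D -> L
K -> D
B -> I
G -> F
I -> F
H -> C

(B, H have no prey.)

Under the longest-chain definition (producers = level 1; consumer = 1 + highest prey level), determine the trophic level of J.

B is a producer → level 1.
K eats B (level 1); other prey at levels: H 1 → level 2.
J eats K → level 3.

Trophic level 3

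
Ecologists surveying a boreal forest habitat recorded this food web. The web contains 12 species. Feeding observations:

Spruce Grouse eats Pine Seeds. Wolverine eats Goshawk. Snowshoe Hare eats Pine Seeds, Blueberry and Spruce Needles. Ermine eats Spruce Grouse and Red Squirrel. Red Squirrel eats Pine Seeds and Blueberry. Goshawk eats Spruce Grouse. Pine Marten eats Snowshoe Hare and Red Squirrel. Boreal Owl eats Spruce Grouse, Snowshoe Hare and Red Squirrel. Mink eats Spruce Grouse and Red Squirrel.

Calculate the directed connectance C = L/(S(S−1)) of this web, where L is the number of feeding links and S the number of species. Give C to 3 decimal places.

The web has S = 12 species and L = 17 feeding links.
C = L / (S(S−1)) = 17 / 132 = 0.1288 ≈ 0.129.

C = 0.129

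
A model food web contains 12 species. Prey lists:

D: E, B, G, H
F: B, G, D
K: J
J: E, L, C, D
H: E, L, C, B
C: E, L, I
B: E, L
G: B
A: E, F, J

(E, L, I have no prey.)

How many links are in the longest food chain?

One longest chain: E → B → G → D → J → K.
It has 6 species and 5 links.

5 links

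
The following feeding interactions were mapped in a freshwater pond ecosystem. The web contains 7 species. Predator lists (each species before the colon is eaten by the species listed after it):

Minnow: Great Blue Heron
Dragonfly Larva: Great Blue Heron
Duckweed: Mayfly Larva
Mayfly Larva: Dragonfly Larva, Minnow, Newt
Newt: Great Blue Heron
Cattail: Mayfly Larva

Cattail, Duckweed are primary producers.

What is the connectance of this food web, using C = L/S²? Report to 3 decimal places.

C = 0.163

The web has S = 7 species and L = 8 feeding links.
C = L / S² = 8 / 49 = 0.1633 ≈ 0.163.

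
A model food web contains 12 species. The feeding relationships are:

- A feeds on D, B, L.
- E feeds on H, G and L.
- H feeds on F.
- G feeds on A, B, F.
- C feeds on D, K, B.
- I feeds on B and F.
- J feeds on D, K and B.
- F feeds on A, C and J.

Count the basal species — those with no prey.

4

Basal species (no prey listed): K, L, B, D.
Count: 4.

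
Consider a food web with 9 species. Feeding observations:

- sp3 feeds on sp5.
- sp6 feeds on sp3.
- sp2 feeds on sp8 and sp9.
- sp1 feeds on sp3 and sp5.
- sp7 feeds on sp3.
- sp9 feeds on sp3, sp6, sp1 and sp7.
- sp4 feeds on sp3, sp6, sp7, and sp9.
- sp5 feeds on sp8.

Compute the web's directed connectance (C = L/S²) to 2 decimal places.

C = 0.20

The web has S = 9 species and L = 16 feeding links.
C = L / S² = 16 / 81 = 0.1975 ≈ 0.20.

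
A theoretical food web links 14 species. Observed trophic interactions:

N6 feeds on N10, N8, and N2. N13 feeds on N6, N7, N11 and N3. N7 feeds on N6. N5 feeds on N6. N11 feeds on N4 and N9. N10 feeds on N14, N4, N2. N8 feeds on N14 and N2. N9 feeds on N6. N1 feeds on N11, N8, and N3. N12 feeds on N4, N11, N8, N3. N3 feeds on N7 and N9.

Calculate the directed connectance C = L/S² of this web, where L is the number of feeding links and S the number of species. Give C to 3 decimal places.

The web has S = 14 species and L = 26 feeding links.
C = L / S² = 26 / 196 = 0.1327 ≈ 0.133.

C = 0.133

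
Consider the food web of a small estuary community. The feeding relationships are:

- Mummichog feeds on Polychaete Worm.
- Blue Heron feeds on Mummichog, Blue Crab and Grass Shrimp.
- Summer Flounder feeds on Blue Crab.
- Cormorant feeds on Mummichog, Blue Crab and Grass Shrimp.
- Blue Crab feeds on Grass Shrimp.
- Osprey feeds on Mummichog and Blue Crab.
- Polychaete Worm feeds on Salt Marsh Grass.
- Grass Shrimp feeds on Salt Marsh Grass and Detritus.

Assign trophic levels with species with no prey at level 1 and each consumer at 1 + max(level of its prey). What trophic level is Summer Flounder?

Salt Marsh Grass has no prey (basal) → level 1.
Grass Shrimp eats Salt Marsh Grass (level 1); other prey at levels: Detritus 1 → level 2.
Blue Crab eats Grass Shrimp → level 3.
Summer Flounder eats Blue Crab → level 4.

Trophic level 4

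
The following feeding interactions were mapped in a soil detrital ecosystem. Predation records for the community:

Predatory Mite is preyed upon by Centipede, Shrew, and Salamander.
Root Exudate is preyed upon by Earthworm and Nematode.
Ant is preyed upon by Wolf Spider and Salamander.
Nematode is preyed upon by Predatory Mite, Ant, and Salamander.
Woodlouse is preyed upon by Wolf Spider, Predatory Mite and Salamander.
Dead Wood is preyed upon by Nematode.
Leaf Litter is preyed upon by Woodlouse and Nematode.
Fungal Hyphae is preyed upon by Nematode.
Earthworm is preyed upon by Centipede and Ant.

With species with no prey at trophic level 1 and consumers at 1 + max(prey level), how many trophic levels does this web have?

4

Basal resources (level 1): Leaf Litter, Fungal Hyphae, Dead Wood, Root Exudate.
Leaf Litter → Woodlouse → Predatory Mite → Shrew gives Shrew level 4.
No species has a prey at level 4, so no species reaches level 5.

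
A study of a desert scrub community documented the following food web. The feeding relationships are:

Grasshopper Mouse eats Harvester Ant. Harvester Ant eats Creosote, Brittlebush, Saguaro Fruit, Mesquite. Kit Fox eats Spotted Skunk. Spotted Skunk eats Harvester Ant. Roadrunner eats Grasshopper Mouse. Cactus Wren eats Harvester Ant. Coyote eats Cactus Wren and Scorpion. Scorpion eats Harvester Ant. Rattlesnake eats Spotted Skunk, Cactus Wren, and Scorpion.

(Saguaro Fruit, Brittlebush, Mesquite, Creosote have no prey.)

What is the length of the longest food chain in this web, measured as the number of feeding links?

One longest chain: Saguaro Fruit → Harvester Ant → Grasshopper Mouse → Roadrunner.
It has 4 species and 3 links.

3 links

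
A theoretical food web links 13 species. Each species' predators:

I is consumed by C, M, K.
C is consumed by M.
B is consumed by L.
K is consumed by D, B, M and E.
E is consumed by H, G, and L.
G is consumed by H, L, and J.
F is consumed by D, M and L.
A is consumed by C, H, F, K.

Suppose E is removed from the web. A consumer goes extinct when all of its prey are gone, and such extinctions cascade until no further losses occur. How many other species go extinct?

2

Remove E.
Round 1: G (all prey gone) → extinct.
Round 2: J (all prey gone) → extinct.
No further losses. Total secondary extinctions: 2.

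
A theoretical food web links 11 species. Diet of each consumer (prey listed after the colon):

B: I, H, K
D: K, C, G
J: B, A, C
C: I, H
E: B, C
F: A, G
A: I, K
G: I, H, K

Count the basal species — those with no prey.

Basal species (no prey listed): I, H, K.
Count: 3.

3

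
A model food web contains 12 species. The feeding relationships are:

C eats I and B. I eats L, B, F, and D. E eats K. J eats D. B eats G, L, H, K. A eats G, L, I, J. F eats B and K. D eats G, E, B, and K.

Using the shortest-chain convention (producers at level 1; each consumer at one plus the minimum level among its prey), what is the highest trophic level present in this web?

Producers (level 1): G, K, L, H.
Following each consumer down to its lowest-level prey: L → I → C (levels 1 through 3).
All prey of C (I 2, B 2) are at level 2 or above, so C is at level 1 + 2 = 3.
Every consumer has at least one prey at level 2 or below, so none exceeds level 3.

3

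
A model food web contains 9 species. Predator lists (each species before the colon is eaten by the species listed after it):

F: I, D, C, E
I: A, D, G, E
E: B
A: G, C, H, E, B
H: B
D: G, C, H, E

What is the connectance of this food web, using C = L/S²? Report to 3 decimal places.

C = 0.235

The web has S = 9 species and L = 19 feeding links.
C = L / S² = 19 / 81 = 0.2346 ≈ 0.235.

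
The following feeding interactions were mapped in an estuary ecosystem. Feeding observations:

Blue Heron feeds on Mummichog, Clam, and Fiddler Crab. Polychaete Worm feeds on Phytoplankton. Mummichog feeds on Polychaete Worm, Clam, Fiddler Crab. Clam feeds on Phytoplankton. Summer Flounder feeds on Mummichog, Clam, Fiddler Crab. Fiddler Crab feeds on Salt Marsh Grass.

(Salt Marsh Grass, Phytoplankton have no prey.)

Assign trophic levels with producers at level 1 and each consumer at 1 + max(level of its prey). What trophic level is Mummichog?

Phytoplankton is a producer → level 1.
Polychaete Worm eats Phytoplankton → level 2.
Mummichog eats Polychaete Worm (level 2); other prey at levels: Clam 2, Fiddler Crab 2 → level 3.

Trophic level 3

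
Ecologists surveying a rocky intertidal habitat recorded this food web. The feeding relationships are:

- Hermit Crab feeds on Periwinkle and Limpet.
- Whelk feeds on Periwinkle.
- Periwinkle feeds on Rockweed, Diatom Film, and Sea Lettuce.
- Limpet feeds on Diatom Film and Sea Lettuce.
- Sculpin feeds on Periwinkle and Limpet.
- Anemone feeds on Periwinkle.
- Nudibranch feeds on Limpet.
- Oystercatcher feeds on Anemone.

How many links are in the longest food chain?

One longest chain: Rockweed → Periwinkle → Anemone → Oystercatcher.
It has 4 species and 3 links.

3 links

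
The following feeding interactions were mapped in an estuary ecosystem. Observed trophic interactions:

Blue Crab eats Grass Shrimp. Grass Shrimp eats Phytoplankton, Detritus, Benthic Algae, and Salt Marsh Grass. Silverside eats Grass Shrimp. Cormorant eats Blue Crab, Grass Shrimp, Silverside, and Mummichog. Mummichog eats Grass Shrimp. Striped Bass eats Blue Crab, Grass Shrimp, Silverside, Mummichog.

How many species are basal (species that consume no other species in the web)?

Basal species (no prey listed): Benthic Algae, Salt Marsh Grass, Detritus, Phytoplankton.
Count: 4.

4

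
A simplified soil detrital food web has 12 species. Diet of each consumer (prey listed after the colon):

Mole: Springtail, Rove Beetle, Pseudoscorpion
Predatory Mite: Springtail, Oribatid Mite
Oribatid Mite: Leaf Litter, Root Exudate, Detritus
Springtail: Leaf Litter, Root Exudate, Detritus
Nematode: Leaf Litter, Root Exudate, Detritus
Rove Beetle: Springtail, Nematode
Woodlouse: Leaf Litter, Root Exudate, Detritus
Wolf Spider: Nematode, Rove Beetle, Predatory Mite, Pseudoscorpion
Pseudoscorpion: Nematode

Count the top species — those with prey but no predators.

Top species (has prey, but nothing eats it): Woodlouse, Wolf Spider, Mole.
Count: 3.

3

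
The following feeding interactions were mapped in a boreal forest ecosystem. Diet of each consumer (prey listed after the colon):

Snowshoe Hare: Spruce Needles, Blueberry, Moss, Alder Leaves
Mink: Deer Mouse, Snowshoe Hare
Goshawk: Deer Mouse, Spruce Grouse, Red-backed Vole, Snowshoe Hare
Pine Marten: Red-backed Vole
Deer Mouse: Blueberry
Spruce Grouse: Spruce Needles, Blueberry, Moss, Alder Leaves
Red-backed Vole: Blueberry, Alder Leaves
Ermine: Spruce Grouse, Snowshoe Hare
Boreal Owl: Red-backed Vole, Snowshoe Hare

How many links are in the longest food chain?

One longest chain: Blueberry → Red-backed Vole → Boreal Owl.
It has 3 species and 2 links.

2 links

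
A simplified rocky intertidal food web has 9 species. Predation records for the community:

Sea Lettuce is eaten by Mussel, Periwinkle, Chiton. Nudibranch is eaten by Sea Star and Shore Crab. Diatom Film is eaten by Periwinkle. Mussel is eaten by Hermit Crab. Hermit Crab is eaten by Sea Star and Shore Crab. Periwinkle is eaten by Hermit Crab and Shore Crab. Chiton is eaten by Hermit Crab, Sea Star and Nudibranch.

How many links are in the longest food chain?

One longest chain: Sea Lettuce → Mussel → Hermit Crab → Shore Crab.
It has 4 species and 3 links.

3 links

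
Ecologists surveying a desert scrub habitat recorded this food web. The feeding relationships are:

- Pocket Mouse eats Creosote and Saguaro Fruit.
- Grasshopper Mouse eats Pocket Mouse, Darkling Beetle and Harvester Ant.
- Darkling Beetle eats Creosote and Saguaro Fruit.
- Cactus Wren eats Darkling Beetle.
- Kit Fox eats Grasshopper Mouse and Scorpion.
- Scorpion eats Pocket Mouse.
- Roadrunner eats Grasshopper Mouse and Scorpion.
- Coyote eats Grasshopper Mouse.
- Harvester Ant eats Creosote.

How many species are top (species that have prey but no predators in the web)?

4

Top species (has prey, but nothing eats it): Cactus Wren, Kit Fox, Coyote, Roadrunner.
Count: 4.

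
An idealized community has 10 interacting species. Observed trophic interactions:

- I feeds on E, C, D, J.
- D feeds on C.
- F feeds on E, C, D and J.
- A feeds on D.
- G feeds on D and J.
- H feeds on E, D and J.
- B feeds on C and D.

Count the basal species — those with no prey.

3

Basal species (no prey listed): C, J, E.
Count: 3.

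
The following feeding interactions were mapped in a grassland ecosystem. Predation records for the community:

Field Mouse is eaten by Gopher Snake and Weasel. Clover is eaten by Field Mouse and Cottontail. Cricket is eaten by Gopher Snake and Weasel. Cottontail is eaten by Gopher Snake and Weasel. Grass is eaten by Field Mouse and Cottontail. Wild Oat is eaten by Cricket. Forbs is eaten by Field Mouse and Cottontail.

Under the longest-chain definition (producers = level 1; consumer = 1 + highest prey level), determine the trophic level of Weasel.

Clover is a producer → level 1.
Cottontail eats Clover (level 1); other prey at levels: Forbs 1, Grass 1 → level 2.
Weasel eats Cottontail (level 2); other prey at levels: Field Mouse 2, Cricket 2 → level 3.

Trophic level 3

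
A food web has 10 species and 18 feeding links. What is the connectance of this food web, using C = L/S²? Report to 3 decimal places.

C = 0.180

The web has S = 10 species and L = 18 feeding links.
C = L / S² = 18 / 100 = 0.1800 ≈ 0.180.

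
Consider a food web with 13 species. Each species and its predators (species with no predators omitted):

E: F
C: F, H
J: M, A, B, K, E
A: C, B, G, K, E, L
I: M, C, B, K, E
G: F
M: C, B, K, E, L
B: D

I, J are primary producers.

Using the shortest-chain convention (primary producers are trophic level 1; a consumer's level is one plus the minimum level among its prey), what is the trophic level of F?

I is a producer → level 1.
E eats I → level 2.
F eats E → level 3.
No prey of F is below level 2, so 3 is the minimum.

Trophic level 3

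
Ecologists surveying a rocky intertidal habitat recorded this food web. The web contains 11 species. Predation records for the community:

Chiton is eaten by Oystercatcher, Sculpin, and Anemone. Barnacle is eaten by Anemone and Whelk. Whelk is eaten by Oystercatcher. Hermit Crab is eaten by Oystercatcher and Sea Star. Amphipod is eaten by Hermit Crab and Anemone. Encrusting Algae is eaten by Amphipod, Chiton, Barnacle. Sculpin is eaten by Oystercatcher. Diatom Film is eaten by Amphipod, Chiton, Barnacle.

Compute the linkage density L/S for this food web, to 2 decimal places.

There are L = 17 links among S = 11 species.
L/S = 17/11 = 1.5455 ≈ 1.55.

L/S = 1.55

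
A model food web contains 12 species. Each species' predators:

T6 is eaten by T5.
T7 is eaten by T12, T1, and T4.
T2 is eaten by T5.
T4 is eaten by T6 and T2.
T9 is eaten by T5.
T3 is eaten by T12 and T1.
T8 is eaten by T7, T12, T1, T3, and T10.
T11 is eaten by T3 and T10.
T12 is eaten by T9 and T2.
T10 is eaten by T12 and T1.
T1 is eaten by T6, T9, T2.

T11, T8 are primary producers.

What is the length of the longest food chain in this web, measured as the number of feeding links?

4 links

One longest chain: T11 → T10 → T1 → T9 → T5.
It has 5 species and 4 links.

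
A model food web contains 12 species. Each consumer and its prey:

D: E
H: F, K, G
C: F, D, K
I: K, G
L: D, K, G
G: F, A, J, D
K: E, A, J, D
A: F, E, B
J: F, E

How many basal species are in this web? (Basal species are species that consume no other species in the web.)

Basal species (no prey listed): F, E, B.
Count: 3.

3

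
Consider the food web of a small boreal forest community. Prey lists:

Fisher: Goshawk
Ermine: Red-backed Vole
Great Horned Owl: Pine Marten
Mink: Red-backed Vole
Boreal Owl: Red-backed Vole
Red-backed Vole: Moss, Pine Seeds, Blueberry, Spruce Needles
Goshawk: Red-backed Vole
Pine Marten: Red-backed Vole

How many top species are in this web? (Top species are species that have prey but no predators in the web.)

Top species (has prey, but nothing eats it): Ermine, Boreal Owl, Mink, Great Horned Owl, Fisher.
Count: 5.

5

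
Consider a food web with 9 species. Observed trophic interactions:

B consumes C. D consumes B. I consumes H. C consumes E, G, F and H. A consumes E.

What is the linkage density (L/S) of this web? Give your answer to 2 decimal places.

L/S = 0.89

There are L = 8 links among S = 9 species.
L/S = 8/9 = 0.8889 ≈ 0.89.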